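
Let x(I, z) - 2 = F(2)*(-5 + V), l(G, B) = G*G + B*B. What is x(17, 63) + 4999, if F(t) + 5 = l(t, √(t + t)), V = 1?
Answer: 4989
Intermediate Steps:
l(G, B) = B² + G² (l(G, B) = G² + B² = B² + G²)
F(t) = -5 + t² + 2*t (F(t) = -5 + ((√(t + t))² + t²) = -5 + ((√(2*t))² + t²) = -5 + ((√2*√t)² + t²) = -5 + (2*t + t²) = -5 + (t² + 2*t) = -5 + t² + 2*t)
x(I, z) = -10 (x(I, z) = 2 + (-5 + 2² + 2*2)*(-5 + 1) = 2 + (-5 + 4 + 4)*(-4) = 2 + 3*(-4) = 2 - 12 = -10)
x(17, 63) + 4999 = -10 + 4999 = 4989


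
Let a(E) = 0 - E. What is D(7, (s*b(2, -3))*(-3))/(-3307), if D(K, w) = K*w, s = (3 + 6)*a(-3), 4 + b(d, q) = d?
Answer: -1134/3307 ≈ -0.34291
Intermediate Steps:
b(d, q) = -4 + d
a(E) = -E
s = 27 (s = (3 + 6)*(-1*(-3)) = 9*3 = 27)
D(7, (s*b(2, -3))*(-3))/(-3307) = (7*((27*(-4 + 2))*(-3)))/(-3307) = (7*((27*(-2))*(-3)))*(-1/3307) = (7*(-54*(-3)))*(-1/3307) = (7*162)*(-1/3307) = 1134*(-1/3307) = -1134/3307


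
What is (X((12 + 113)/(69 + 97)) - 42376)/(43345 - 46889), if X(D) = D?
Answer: 7034291/588304 ≈ 11.957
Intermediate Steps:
(X((12 + 113)/(69 + 97)) - 42376)/(43345 - 46889) = ((12 + 113)/(69 + 97) - 42376)/(43345 - 46889) = (125/166 - 42376)/(-3544) = (125*(1/166) - 42376)*(-1/3544) = (125/166 - 42376)*(-1/3544) = -7034291/166*(-1/3544) = 7034291/588304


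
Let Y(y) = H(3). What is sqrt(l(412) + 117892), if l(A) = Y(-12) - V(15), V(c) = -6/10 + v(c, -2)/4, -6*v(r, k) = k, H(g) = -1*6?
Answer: sqrt(106097865)/30 ≈ 343.35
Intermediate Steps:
H(g) = -6
v(r, k) = -k/6
Y(y) = -6
V(c) = -31/60 (V(c) = -6/10 - 1/6*(-2)/4 = -6*1/10 + (1/3)*(1/4) = -3/5 + 1/12 = -31/60)
l(A) = -329/60 (l(A) = -6 - 1*(-31/60) = -6 + 31/60 = -329/60)
sqrt(l(412) + 117892) = sqrt(-329/60 + 117892) = sqrt(7073191/60) = sqrt(106097865)/30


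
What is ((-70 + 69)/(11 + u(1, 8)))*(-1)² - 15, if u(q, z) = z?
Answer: -286/19 ≈ -15.053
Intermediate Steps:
((-70 + 69)/(11 + u(1, 8)))*(-1)² - 15 = ((-70 + 69)/(11 + 8))*(-1)² - 15 = -1/19*1 - 15 = -1/19 - 15 = -286/19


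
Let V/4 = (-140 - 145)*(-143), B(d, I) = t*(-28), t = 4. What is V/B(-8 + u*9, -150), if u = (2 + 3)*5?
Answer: -40755/28 ≈ -1455.5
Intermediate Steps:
u = 25 (u = 5*5 = 25)
B(d, I) = -112 (B(d, I) = 4*(-28) = -112)
V = 163020 (V = 4*((-140 - 145)*(-143)) = 4*(-285*(-143)) = 4*40755 = 163020)
V/B(-8 + u*9, -150) = 163020/(-112) = 163020*(-1/112) = -40755/28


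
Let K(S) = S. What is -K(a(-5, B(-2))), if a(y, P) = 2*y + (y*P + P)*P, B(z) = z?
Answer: 26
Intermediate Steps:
a(y, P) = 2*y + P*(P + P*y) (a(y, P) = 2*y + (P*y + P)*P = 2*y + (P + P*y)*P = 2*y + P*(P + P*y))
-K(a(-5, B(-2))) = -((-2)**2 + 2*(-5) - 5*(-2)**2) = -(4 - 10 - 5*4) = -(4 - 10 - 20) = -1*(-26) = 26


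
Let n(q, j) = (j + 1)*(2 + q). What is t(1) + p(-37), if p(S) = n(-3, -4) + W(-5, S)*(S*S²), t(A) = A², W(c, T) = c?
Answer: 253269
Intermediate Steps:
n(q, j) = (1 + j)*(2 + q)
p(S) = 3 - 5*S³ (p(S) = (2 - 3 + 2*(-4) - 4*(-3)) - 5*S*S² = (2 - 3 - 8 + 12) - 5*S³ = 3 - 5*S³)
t(1) + p(-37) = 1² + (3 - 5*(-37)³) = 1 + (3 - 5*(-50653)) = 1 + (3 + 253265) = 1 + 253268 = 253269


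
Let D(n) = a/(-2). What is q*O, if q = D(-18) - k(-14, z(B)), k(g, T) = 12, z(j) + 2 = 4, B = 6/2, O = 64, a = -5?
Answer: -608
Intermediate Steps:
B = 3 (B = 6*(1/2) = 3)
z(j) = 2 (z(j) = -2 + 4 = 2)
D(n) = 5/2 (D(n) = -5/(-2) = -5*(-1/2) = 5/2)
q = -19/2 (q = 5/2 - 1*12 = 5/2 - 12 = -19/2 ≈ -9.5000)
q*O = -19/2*64 = -608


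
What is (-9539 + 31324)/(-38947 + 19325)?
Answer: -21785/19622 ≈ -1.1102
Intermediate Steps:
(-9539 + 31324)/(-38947 + 19325) = 21785/(-19622) = 21785*(-1/19622) = -21785/19622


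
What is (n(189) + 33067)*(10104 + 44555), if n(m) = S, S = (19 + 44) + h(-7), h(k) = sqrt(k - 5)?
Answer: 1810852670 + 109318*I*sqrt(3) ≈ 1.8109e+9 + 1.8934e+5*I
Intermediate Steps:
h(k) = sqrt(-5 + k)
S = 63 + 2*I*sqrt(3) (S = (19 + 44) + sqrt(-5 - 7) = 63 + sqrt(-12) = 63 + 2*I*sqrt(3) ≈ 63.0 + 3.4641*I)
n(m) = 63 + 2*I*sqrt(3)
(n(189) + 33067)*(10104 + 44555) = ((63 + 2*I*sqrt(3)) + 33067)*(10104 + 44555) = (33130 + 2*I*sqrt(3))*54659 = 1810852670 + 109318*I*sqrt(3)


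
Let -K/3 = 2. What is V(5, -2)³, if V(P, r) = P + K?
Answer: -1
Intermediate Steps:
K = -6 (K = -3*2 = -6)
V(P, r) = -6 + P (V(P, r) = P - 6 = -6 + P)
V(5, -2)³ = (-6 + 5)³ = (-1)³ = -1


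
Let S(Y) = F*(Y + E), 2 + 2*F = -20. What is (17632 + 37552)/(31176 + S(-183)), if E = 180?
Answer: 55184/31209 ≈ 1.7682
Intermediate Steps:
F = -11 (F = -1 + (½)*(-20) = -1 - 10 = -11)
S(Y) = -1980 - 11*Y (S(Y) = -11*(Y + 180) = -11*(180 + Y) = -1980 - 11*Y)
(17632 + 37552)/(31176 + S(-183)) = (17632 + 37552)/(31176 + (-1980 - 11*(-183))) = 55184/(31176 + (-1980 + 2013)) = 55184/(31176 + 33) = 55184/31209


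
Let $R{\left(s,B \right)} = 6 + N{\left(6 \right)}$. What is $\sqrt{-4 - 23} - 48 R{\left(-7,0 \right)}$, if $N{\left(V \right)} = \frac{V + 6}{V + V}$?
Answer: $-336 + 3 i \sqrt{3} \approx -336.0 + 5.1962 i$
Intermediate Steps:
$N{\left(V \right)} = \frac{6 + V}{2 V}$
$R{\left(s,B \right)} = 7$ ($R{\left(s,B \right)} = 6 + \frac{6 + 6}{2 \cdot 6} = 6 + \frac{1}{2} \cdot \frac{1}{6} \cdot 12 = 6 + 1 = 7$)
$\sqrt{-4 - 23} - 48 R{\left(-7,0 \right)} = \sqrt{-4 - 23} - 336 = \sqrt{-27} - 336 = 3 i \sqrt{3} - 336 = -336 + 3 i \sqrt{3}$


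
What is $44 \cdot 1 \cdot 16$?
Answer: $704$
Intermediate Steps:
$44 \cdot 1 \cdot 16 = 44 \cdot 16 = 704$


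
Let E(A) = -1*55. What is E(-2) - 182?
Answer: -237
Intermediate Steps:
E(A) = -55
E(-2) - 182 = -55 - 182 = -237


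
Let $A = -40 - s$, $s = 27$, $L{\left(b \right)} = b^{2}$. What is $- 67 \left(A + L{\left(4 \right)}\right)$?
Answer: $3417$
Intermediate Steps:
$A = -67$ ($A = -40 - 27 = -67$)
$- 67 \left(A + L{\left(4 \right)}\right) = - 67 \left(-67 + 4^{2}\right) = - 67 \left(-67 + 16\right) = \left(-67\right) \left(-51\right) = 3417$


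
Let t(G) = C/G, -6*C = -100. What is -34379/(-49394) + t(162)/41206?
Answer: 86060038958/123646246713 ≈ 0.69602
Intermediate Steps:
C = 50/3 (C = -⅙*(-100) = 50/3 ≈ 16.667)
t(G) = 50/(3*G)
-34379/(-49394) + t(162)/41206 = -34379/(-49394) + ((50/3)/162)/41206 = -34379*(-1/49394) + ((50/3)*(1/162))*(1/41206) = 34379/49394 + (25/243)*(1/41206) = 34379/49394 + 25/10013058 = 86060038958/123646246713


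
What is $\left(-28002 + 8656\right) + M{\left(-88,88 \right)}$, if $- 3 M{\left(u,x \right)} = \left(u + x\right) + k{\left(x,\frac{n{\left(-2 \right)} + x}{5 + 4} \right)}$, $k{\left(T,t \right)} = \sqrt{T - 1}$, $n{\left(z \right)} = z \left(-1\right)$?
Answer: $-19346 - \frac{\sqrt{87}}{3} \approx -19349.0$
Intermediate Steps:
$n{\left(z \right)} = - z$
$k{\left(T,t \right)} = \sqrt{-1 + T}$
$M{\left(u,x \right)} = - \frac{u}{3} - \frac{x}{3} - \frac{\sqrt{-1 + x}}{3}$ ($M{\left(u,x \right)} = - \frac{\left(u + x\right) + \sqrt{-1 + x}}{3} = - \frac{u + x + \sqrt{-1 + x}}{3} = - \frac{u}{3} - \frac{x}{3} - \frac{\sqrt{-1 + x}}{3}$)
$\left(-28002 + 8656\right) + M{\left(-88,88 \right)} = \left(-28002 + 8656\right) - \frac{\sqrt{-1 + 88}}{3} = -19346 - \frac{\sqrt{87}}{3}$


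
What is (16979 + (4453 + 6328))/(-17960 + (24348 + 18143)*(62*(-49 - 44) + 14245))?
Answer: 27760/360263229 ≈ 7.7055e-5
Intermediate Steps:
(16979 + (4453 + 6328))/(-17960 + (24348 + 18143)*(62*(-49 - 44) + 14245)) = (16979 + 10781)/(-17960 + 42491*(62*(-93) + 14245)) = 27760/(-17960 + 42491*(-5766 + 14245)) = 27760/(-17960 + 42491*8479) = 27760/(-17960 + 360281189) = 27760/360263229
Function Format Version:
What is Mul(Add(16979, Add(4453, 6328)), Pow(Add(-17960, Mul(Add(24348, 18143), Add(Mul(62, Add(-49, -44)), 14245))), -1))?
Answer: Rational(27760, 360263229) ≈ 7.7055e-5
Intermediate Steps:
Mul(Add(16979, Add(4453, 6328)), Pow(Add(-17960, Mul(Add(24348, 18143), Add(Mul(62, Add(-49, -44)), 14245))), -1)) = Mul(Add(16979, 10781), Pow(Add(-17960, Mul(42491, Add(Mul(62, -93), 14245))), -1)) = Mul(27760, Pow(Add(-17960, Mul(42491, Add(-5766, 14245))), -1)) = Mul(27760, Pow(Add(-17960, Mul(42491, 8479)), -1)) = Mul(27760, Pow(Add(-17960, 360281189), -1)) = Mul(27760, Pow(360263229, -1)) = Mul(27760, Rational(1, 360263229)) = Rational(27760, 360263229)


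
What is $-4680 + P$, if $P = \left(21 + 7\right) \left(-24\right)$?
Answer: $-5352$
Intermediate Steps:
$P = -672$ ($P = 28 \left(-24\right) = -672$)
$-4680 + P = -4680 - 672 = -5352$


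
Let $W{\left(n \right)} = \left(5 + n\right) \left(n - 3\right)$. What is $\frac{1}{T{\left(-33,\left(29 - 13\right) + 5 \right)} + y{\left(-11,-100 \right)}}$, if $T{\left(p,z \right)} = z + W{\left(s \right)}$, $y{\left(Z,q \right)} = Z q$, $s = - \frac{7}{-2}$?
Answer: $\frac{4}{4501} \approx 0.00088869$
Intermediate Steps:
$s = \frac{7}{2}$ ($s = \left(-7\right) \left(- \frac{1}{2}\right) = \frac{7}{2} \approx 3.5$)
$W{\left(n \right)} = \left(-3 + n\right) \left(5 + n\right)$ ($W{\left(n \right)} = \left(5 + n\right) \left(-3 + n\right) = \left(-3 + n\right) \left(5 + n\right)$)
$T{\left(p,z \right)} = \frac{17}{4} + z$ ($T{\left(p,z \right)} = z + \left(-15 + \left(\frac{7}{2}\right)^{2} + 2 \cdot \frac{7}{2}\right) = z + \left(-15 + \frac{49}{4} + 7\right) = z + \frac{17}{4} = \frac{17}{4} + z$)
$\frac{1}{T{\left(-33,\left(29 - 13\right) + 5 \right)} + y{\left(-11,-100 \right)}} = \frac{1}{\left(\frac{17}{4} + \left(\left(29 - 13\right) + 5\right)\right) - -1100} = \frac{1}{\left(\frac{17}{4} + \left(16 + 5\right)\right) + 1100} = \frac{1}{\left(\frac{17}{4} + 21\right) + 1100} = \frac{1}{\frac{101}{4} + 1100} = \frac{1}{\frac{4501}{4}} = \frac{4}{4501}$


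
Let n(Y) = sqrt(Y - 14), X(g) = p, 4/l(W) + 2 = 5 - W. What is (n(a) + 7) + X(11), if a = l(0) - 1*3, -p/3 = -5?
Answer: 22 + I*sqrt(141)/3 ≈ 22.0 + 3.9581*I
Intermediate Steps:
p = 15 (p = -3*(-5) = 15)
l(W) = 4/(3 - W) (l(W) = 4/(-2 + (5 - W)) = 4/(3 - W))
X(g) = 15
a = -5/3 (a = -4/(-3 + 0) - 1*3 = -4/(-3) - 3 = -4*(-1/3) - 3 = 4/3 - 3 = -5/3 ≈ -1.6667)
n(Y) = sqrt(-14 + Y)
(n(a) + 7) + X(11) = (sqrt(-14 - 5/3) + 7) + 15 = (sqrt(-47/3) + 7) + 15 = (I*sqrt(141)/3 + 7) + 15 = (7 + I*sqrt(141)/3) + 15 = 22 + I*sqrt(141)/3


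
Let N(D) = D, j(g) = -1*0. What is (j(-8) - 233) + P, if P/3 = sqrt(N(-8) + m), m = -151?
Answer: -233 + 3*I*sqrt(159) ≈ -233.0 + 37.829*I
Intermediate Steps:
j(g) = 0
P = 3*I*sqrt(159) (P = 3*sqrt(-8 - 151) = 3*sqrt(-159) = 3*(I*sqrt(159)) = 3*I*sqrt(159) ≈ 37.829*I)
(j(-8) - 233) + P = (0 - 233) + 3*I*sqrt(159) = -233 + 3*I*sqrt(159)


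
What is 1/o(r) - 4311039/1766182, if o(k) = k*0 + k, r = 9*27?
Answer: -1045816295/429182226 ≈ -2.4368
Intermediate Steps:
r = 243
o(k) = k (o(k) = 0 + k = k)
1/o(r) - 4311039/1766182 = 1/243 - 4311039/1766182 = -1045816295/429182226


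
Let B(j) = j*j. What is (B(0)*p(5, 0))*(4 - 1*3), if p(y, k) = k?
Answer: 0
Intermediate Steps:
B(j) = j²
(B(0)*p(5, 0))*(4 - 1*3) = (0²*0)*(4 - 1*3) = (0*0)*(4 - 3) = 0*1 = 0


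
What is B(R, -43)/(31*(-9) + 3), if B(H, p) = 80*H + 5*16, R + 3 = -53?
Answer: 1100/69 ≈ 15.942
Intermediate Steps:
R = -56 (R = -3 - 53 = -56)
B(H, p) = 80 + 80*H (B(H, p) = 80*H + 80 = 80 + 80*H)
B(R, -43)/(31*(-9) + 3) = (80 + 80*(-56))/(31*(-9) + 3) = (80 - 4480)/(-279 + 3) = -4400/(-276) = -4400*(-1/276) = 1100/69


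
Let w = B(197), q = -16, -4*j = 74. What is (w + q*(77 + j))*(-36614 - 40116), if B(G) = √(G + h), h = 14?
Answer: 71819280 - 76730*√211 ≈ 7.0705e+7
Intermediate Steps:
j = -37/2 (j = -¼*74 = -37/2 ≈ -18.500)
B(G) = √(14 + G) (B(G) = √(G + 14) = √(14 + G))
w = √211 (w = √(14 + 197) = √211 ≈ 14.526)
(w + q*(77 + j))*(-36614 - 40116) = (√211 - 16*(77 - 37/2))*(-36614 - 40116) = (√211 - 16*117/2)*(-76730) = (√211 - 936)*(-76730) = (-936 + √211)*(-76730) = 71819280 - 76730*√211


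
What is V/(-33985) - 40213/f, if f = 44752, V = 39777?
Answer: -3146739109/1520896720 ≈ -2.0690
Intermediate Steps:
V/(-33985) - 40213/f = 39777/(-33985) - 40213/44752 = 39777*(-1/33985) - 40213*1/44752 = -39777/33985 - 40213/44752 = -3146739109/1520896720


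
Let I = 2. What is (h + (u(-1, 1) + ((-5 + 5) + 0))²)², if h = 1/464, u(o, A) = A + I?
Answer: 17447329/215296 ≈ 81.039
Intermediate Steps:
u(o, A) = 2 + A (u(o, A) = A + 2 = 2 + A)
h = 1/464 ≈ 0.0021552
(h + (u(-1, 1) + ((-5 + 5) + 0))²)² = (1/464 + ((2 + 1) + ((-5 + 5) + 0))²)² = (1/464 + (3 + (0 + 0))²)² = (1/464 + (3 + 0)²)² = (1/464 + 3²)² = (1/464 + 9)² = (4177/464)² = 17447329/215296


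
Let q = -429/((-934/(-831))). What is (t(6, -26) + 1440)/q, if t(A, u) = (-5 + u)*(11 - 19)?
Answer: -1576592/356499 ≈ -4.4224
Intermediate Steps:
t(A, u) = 40 - 8*u (t(A, u) = (-5 + u)*(-8) = 40 - 8*u)
q = -356499/934 (q = -429/((-934*(-1/831))) = -429/934/831 = -429*831/934 = -356499/934 ≈ -381.69)
(t(6, -26) + 1440)/q = ((40 - 8*(-26)) + 1440)/(-356499/934) = ((40 + 208) + 1440)*(-934/356499) = (248 + 1440)*(-934/356499) = 1688*(-934/356499) = -1576592/356499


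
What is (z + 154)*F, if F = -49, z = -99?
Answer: -2695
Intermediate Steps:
(z + 154)*F = (-99 + 154)*(-49) = 55*(-49) = -2695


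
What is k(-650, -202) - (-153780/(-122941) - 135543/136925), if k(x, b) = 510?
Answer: 8580792642213/16833696425 ≈ 509.74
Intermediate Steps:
k(-650, -202) - (-153780/(-122941) - 135543/136925) = 510 - (-153780/(-122941) - 135543/136925) = 510 - (-153780*(-1/122941) - 135543*1/136925) = 510 - (153780/122941 - 135543/136925) = 510 - 1*4392534537/16833696425 = 510 - 4392534537/16833696425 = 8580792642213/16833696425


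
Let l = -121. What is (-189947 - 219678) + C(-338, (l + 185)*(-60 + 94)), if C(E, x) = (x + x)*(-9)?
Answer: -448793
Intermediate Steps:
C(E, x) = -18*x (C(E, x) = (2*x)*(-9) = -18*x)
(-189947 - 219678) + C(-338, (l + 185)*(-60 + 94)) = (-189947 - 219678) - 18*(-121 + 185)*(-60 + 94) = -409625 - 1152*34 = -409625 - 18*2176 = -409625 - 39168 = -448793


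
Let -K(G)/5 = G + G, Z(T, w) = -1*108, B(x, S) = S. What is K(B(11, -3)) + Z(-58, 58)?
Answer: -78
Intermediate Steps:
Z(T, w) = -108
K(G) = -10*G (K(G) = -5*(G + G) = -10*G)
K(B(11, -3)) + Z(-58, 58) = -10*(-3) - 108 = 30 - 108 = -78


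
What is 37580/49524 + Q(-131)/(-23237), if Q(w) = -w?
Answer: 216689704/287697297 ≈ 0.75319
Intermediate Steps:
37580/49524 + Q(-131)/(-23237) = 37580/49524 - 1*(-131)/(-23237) = 37580*(1/49524) + 131*(-1/23237) = 9395/12381 - 131/23237 = 216689704/287697297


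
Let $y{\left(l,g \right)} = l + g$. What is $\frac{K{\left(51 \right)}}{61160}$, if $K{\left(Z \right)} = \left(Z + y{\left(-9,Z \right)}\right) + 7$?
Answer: $\frac{5}{3058} \approx 0.0016351$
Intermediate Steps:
$y{\left(l,g \right)} = g + l$
$K{\left(Z \right)} = -2 + 2 Z$ ($K{\left(Z \right)} = \left(Z + \left(Z - 9\right)\right) + 7 = \left(Z + \left(-9 + Z\right)\right) + 7 = \left(-9 + 2 Z\right) + 7 = -2 + 2 Z$)
$\frac{K{\left(51 \right)}}{61160} = \frac{-2 + 2 \cdot 51}{61160} = \left(-2 + 102\right) \frac{1}{61160} = 100 \cdot \frac{1}{61160} = \frac{5}{3058}$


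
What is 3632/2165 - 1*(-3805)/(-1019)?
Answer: -4536817/2206135 ≈ -2.0565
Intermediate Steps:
3632/2165 - 1*(-3805)/(-1019) = 3632*(1/2165) + 3805*(-1/1019) = 3632/2165 - 3805/1019 = -4536817/2206135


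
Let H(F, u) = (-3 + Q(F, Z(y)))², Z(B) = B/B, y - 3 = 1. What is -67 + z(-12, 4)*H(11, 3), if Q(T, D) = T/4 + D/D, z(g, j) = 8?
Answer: -125/2 ≈ -62.500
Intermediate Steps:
y = 4 (y = 3 + 1 = 4)
Z(B) = 1
Q(T, D) = 1 + T/4 (Q(T, D) = T*(¼) + 1 = T/4 + 1 = 1 + T/4)
H(F, u) = (-2 + F/4)² (H(F, u) = (-3 + (1 + F/4))² = (-2 + F/4)²)
-67 + z(-12, 4)*H(11, 3) = -67 + 8*((-8 + 11)²/16) = -67 + 8*((1/16)*3²) = -67 + 8*((1/16)*9) = -67 + 8*(9/16) = -67 + 9/2 = -125/2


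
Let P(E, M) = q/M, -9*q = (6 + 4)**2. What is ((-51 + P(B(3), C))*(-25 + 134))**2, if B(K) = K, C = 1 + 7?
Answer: 10565167369/324 ≈ 3.2609e+7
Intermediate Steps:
C = 8
q = -100/9 (q = -(6 + 4)**2/9 = -1/9*10**2 = -1/9*100 = -100/9 ≈ -11.111)
P(E, M) = -100/(9*M)
((-51 + P(B(3), C))*(-25 + 134))**2 = ((-51 - 100/9/8)*(-25 + 134))**2 = ((-51 - 100/9*1/8)*109)**2 = ((-51 - 25/18)*109)**2 = (-943/18*109)**2 = (-102787/18)**2 = 10565167369/324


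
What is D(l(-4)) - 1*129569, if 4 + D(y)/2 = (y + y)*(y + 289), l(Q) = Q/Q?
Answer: -128417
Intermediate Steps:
l(Q) = 1
D(y) = -8 + 4*y*(289 + y) (D(y) = -8 + 2*((y + y)*(y + 289)) = -8 + 2*((2*y)*(289 + y)) = -8 + 2*(2*y*(289 + y)) = -8 + 4*y*(289 + y))
D(l(-4)) - 1*129569 = (-8 + 4*1² + 1156*1) - 1*129569 = (-8 + 4*1 + 1156) - 129569 = (-8 + 4 + 1156) - 129569 = 1152 - 129569 = -128417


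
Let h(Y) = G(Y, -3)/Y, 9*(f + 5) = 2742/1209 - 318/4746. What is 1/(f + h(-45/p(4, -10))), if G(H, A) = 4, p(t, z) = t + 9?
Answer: -14344785/84792046 ≈ -0.16918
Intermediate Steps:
p(t, z) = 9 + t
f = -13643170/2868957 (f = -5 + (2742/1209 - 318/4746)/9 = -5 + (2742*(1/1209) - 318*1/4746)/9 = -5 + (914/403 - 53/791)/9 = -5 + (⅑)*(701615/318773) = -5 + 701615/2868957 = -13643170/2868957 ≈ -4.7554)
h(Y) = 4/Y
1/(f + h(-45/p(4, -10))) = 1/(-13643170/2868957 + 4/((-45/(9 + 4)))) = 1/(-13643170/2868957 + 4/((-45/13))) = 1/(-13643170/2868957 + 4/((-45*1/13))) = 1/(-13643170/2868957 + 4/(-45/13)) = 1/(-13643170/2868957 + 4*(-13/45)) = 1/(-13643170/2868957 - 52/45) = 1/(-84792046/14344785) = -14344785/84792046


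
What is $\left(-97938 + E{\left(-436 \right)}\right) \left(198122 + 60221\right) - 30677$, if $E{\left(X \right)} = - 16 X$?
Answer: $-23499426643$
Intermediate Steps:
$\left(-97938 + E{\left(-436 \right)}\right) \left(198122 + 60221\right) - 30677 = \left(-97938 - -6976\right) \left(198122 + 60221\right) - 30677 = \left(-97938 + 6976\right) 258343 - 30677 = \left(-90962\right) 258343 - 30677 = -23499395966 - 30677 = -23499426643$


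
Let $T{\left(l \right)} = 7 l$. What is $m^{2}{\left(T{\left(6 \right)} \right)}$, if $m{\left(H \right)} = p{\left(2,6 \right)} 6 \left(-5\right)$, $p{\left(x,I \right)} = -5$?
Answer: $22500$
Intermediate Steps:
$m{\left(H \right)} = 150$ ($m{\left(H \right)} = \left(-5\right) 6 \left(-5\right) = \left(-30\right) \left(-5\right) = 150$)
$m^{2}{\left(T{\left(6 \right)} \right)} = 150^{2} = 22500$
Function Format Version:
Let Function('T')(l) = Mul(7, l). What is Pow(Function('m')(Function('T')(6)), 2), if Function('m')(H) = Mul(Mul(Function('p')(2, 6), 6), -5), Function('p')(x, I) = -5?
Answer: 22500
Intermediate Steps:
Function('m')(H) = 150 (Function('m')(H) = Mul(Mul(-5, 6), -5) = Mul(-30, -5) = 150)
Pow(Function('m')(Function('T')(6)), 2) = Pow(150, 2) = 22500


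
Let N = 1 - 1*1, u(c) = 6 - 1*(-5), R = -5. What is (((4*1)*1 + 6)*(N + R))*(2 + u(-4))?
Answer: -650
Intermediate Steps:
u(c) = 11 (u(c) = 6 + 5 = 11)
N = 0 (N = 1 - 1 = 0)
(((4*1)*1 + 6)*(N + R))*(2 + u(-4)) = (((4*1)*1 + 6)*(0 - 5))*(2 + 11) = ((4*1 + 6)*(-5))*13 = ((4 + 6)*(-5))*13 = (10*(-5))*13 = -50*13 = -650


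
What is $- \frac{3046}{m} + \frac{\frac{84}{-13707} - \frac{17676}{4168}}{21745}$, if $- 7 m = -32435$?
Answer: $- \frac{441606274722313}{671571391113870} \approx -0.65757$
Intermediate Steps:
$m = \frac{32435}{7}$ ($m = \left(- \frac{1}{7}\right) \left(-32435\right) = \frac{32435}{7} \approx 4633.6$)
$- \frac{3046}{m} + \frac{\frac{84}{-13707} - \frac{17676}{4168}}{21745} = - \frac{3046}{\frac{32435}{7}} + \frac{\frac{84}{-13707} - \frac{17676}{4168}}{21745} = \left(-3046\right) \frac{7}{32435} + \left(84 \left(- \frac{1}{13707}\right) - \frac{4419}{1042}\right) \frac{1}{21745} = - \frac{21322}{32435} + \left(- \frac{28}{4569} - \frac{4419}{1042}\right) \frac{1}{21745} = - \frac{21322}{32435} - \frac{20219587}{103525727010} = - \frac{441606274722313}{671571391113870}$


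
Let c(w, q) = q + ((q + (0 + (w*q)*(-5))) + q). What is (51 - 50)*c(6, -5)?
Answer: 135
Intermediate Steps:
c(w, q) = 3*q - 5*q*w (c(w, q) = q + ((q + (0 + (q*w)*(-5))) + q) = q + ((q + (0 - 5*q*w)) + q) = q + ((q - 5*q*w) + q) = q + (2*q - 5*q*w) = 3*q - 5*q*w)
(51 - 50)*c(6, -5) = (51 - 50)*(-5*(3 - 5*6)) = 1*(-5*(3 - 30)) = 1*(-5*(-27)) = 1*135 = 135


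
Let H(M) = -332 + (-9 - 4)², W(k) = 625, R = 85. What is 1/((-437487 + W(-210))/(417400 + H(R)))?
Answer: -417237/436862 ≈ -0.95508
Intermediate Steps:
H(M) = -163 (H(M) = -332 + (-13)² = -332 + 169 = -163)
1/((-437487 + W(-210))/(417400 + H(R))) = 1/((-437487 + 625)/(417400 - 163)) = 1/(-436862/417237) = -417237/436862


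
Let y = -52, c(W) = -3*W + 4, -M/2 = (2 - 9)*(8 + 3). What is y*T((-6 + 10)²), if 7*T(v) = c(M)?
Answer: 23816/7 ≈ 3402.3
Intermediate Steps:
M = 154 (M = -2*(2 - 9)*(8 + 3) = -(-14)*11 = -2*(-77) = 154)
c(W) = 4 - 3*W
T(v) = -458/7 (T(v) = (4 - 3*154)/7 = (4 - 462)/7 = (⅐)*(-458) = -458/7)
y*T((-6 + 10)²) = -52*(-458/7) = 23816/7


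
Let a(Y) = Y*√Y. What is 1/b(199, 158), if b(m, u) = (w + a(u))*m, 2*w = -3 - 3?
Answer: 3/784916297 + 158*√158/784916297 ≈ 2.5341e-6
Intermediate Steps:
a(Y) = Y^(3/2)
w = -3 (w = (-3 - 3)/2 = (½)*(-6) = -3)
b(m, u) = m*(-3 + u^(3/2)) (b(m, u) = (-3 + u^(3/2))*m = m*(-3 + u^(3/2)))
1/b(199, 158) = 1/(199*(-3 + 158^(3/2))) = 1/(199*(-3 + 158*√158)) = 1/(-597 + 31442*√158)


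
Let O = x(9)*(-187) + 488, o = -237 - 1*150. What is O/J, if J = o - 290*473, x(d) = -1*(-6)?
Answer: 634/137557 ≈ 0.0046090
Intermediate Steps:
o = -387 (o = -237 - 150 = -387)
x(d) = 6
J = -137557 (J = -387 - 290*473 = -387 - 137170 = -137557)
O = -634 (O = 6*(-187) + 488 = -1122 + 488 = -634)
O/J = -634/(-137557) = -634*(-1/137557) = 634/137557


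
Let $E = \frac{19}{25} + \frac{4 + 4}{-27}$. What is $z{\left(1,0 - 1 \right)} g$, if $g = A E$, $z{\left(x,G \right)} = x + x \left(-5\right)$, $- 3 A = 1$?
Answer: $\frac{1252}{2025} \approx 0.61827$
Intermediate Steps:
$A = - \frac{1}{3}$ ($A = \left(- \frac{1}{3}\right) 1 = - \frac{1}{3} \approx -0.33333$)
$E = \frac{313}{675}$ ($E = 19 \cdot \frac{1}{25} + 8 \left(- \frac{1}{27}\right) = \frac{19}{25} - \frac{8}{27} = \frac{313}{675} \approx 0.4637$)
$z{\left(x,G \right)} = - 4 x$ ($z{\left(x,G \right)} = x - 5 x = - 4 x$)
$g = - \frac{313}{2025}$ ($g = \left(- \frac{1}{3}\right) \frac{313}{675} = - \frac{313}{2025} \approx -0.15457$)
$z{\left(1,0 - 1 \right)} g = \left(-4\right) 1 \left(- \frac{313}{2025}\right) = \left(-4\right) \left(- \frac{313}{2025}\right) = \frac{1252}{2025}$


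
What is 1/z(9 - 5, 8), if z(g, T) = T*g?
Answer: 1/32 ≈ 0.031250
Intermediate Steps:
1/z(9 - 5, 8) = 1/(8*(9 - 5)) = 1/(8*4) = 1/32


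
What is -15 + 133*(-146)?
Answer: -19433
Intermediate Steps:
-15 + 133*(-146) = -15 - 19418 = -19433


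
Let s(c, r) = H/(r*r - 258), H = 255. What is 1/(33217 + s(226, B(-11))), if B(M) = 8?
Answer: 194/6443843 ≈ 3.0106e-5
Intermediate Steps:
s(c, r) = 255/(-258 + r²) (s(c, r) = 255/(r*r - 258) = 255/(r² - 258) = 255/(-258 + r²))
1/(33217 + s(226, B(-11))) = 1/(33217 + 255/(-258 + 8²)) = 1/(33217 + 255/(-258 + 64)) = 1/(33217 + 255/(-194)) = 1/(33217 + 255*(-1/194)) = 1/(33217 - 255/194) = 1/(6443843/194) = 194/6443843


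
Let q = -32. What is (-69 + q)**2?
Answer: 10201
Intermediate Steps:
(-69 + q)**2 = (-69 - 32)**2 = (-101)**2 = 10201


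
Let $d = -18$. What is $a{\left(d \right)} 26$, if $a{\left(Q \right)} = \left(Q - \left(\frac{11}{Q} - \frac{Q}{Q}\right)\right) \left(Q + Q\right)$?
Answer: $15340$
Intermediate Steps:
$a{\left(Q \right)} = 2 Q \left(1 + Q - \frac{11}{Q}\right)$ ($a{\left(Q \right)} = \left(Q + \left(- \frac{11}{Q} + 1\right)\right) 2 Q = \left(Q + \left(1 - \frac{11}{Q}\right)\right) 2 Q = \left(1 + Q - \frac{11}{Q}\right) 2 Q = 2 Q \left(1 + Q - \frac{11}{Q}\right)$)
$a{\left(d \right)} 26 = \left(-22 + 2 \left(-18\right) + 2 \left(-18\right)^{2}\right) 26 = \left(-22 - 36 + 2 \cdot 324\right) 26 = \left(-22 - 36 + 648\right) 26 = 590 \cdot 26 = 15340$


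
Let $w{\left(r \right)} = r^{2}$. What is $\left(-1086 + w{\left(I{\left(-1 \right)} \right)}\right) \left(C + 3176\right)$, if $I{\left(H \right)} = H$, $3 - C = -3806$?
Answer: $-7578725$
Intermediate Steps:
$C = 3809$ ($C = 3 - -3806 = 3 + 3806 = 3809$)
$\left(-1086 + w{\left(I{\left(-1 \right)} \right)}\right) \left(C + 3176\right) = \left(-1086 + \left(-1\right)^{2}\right) \left(3809 + 3176\right) = \left(-1086 + 1\right) 6985 = \left(-1085\right) 6985 = -7578725$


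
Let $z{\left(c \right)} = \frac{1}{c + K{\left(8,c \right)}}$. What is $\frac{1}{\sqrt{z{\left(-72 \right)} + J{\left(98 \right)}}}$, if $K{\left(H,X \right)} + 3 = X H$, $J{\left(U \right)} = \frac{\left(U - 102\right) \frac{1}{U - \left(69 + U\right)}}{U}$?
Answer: $- \frac{7 i \sqrt{23529}}{33} \approx - 32.538 i$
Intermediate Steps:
$J{\left(U \right)} = \frac{\frac{34}{23} - \frac{U}{69}}{U}$ ($J{\left(U \right)} = \frac{\left(-102 + U\right) \frac{1}{-69}}{U} = \frac{\left(-102 + U\right) \left(- \frac{1}{69}\right)}{U} = \frac{\frac{34}{23} - \frac{U}{69}}{U}$)
$K{\left(H,X \right)} = -3 + H X$ ($K{\left(H,X \right)} = -3 + X H = -3 + H X$)
$z{\left(c \right)} = \frac{1}{-3 + 9 c}$ ($z{\left(c \right)} = \frac{1}{c + \left(-3 + 8 c\right)} = \frac{1}{-3 + 9 c}$)
$\frac{1}{\sqrt{z{\left(-72 \right)} + J{\left(98 \right)}}} = \frac{1}{\sqrt{\frac{1}{3 \left(-1 + 3 \left(-72\right)\right)} + \frac{102 - 98}{69 \cdot 98}}} = \frac{1}{\sqrt{\frac{1}{3 \left(-1 - 216\right)} + \frac{1}{69} \cdot \frac{1}{98} \left(102 - 98\right)}} = \frac{1}{\sqrt{\frac{1}{3 \left(-217\right)} + \frac{1}{69} \cdot \frac{1}{98} \cdot 4}} = \frac{1}{\sqrt{\frac{1}{3} \left(- \frac{1}{217}\right) + \frac{2}{3381}}} = \frac{1}{\sqrt{- \frac{1}{651} + \frac{2}{3381}}} = \frac{1}{\sqrt{- \frac{33}{34937}}} = \frac{1}{\frac{1}{4991} i \sqrt{23529}} = - \frac{7 i \sqrt{23529}}{33}$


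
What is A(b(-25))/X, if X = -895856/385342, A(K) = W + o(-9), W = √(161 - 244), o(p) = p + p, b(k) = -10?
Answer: 1734039/223964 - 192671*I*√83/447928 ≈ 7.7425 - 3.9187*I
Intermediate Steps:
o(p) = 2*p
W = I*√83 (W = √(-83) = I*√83 ≈ 9.1104*I)
A(K) = -18 + I*√83 (A(K) = I*√83 + 2*(-9) = I*√83 - 18 = -18 + I*√83)
X = -447928/192671 (X = -895856*1/385342 = -447928/192671 ≈ -2.3248)
A(b(-25))/X = (-18 + I*√83)/(-447928/192671) = (-18 + I*√83)*(-192671/447928) = 1734039/223964 - 192671*I*√83/447928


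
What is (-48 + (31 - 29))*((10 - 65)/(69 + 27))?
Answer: 1265/48 ≈ 26.354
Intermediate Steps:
(-48 + (31 - 29))*((10 - 65)/(69 + 27)) = (-48 + 2)*(-55/96) = -(-2530)/96 = -46*(-55/96) = 1265/48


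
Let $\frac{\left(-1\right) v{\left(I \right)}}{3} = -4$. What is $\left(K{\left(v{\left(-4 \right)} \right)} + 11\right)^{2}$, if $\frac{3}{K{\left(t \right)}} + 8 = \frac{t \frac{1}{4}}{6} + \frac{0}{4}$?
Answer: $\frac{2809}{25} \approx 112.36$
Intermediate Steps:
$v{\left(I \right)} = 12$ ($v{\left(I \right)} = \left(-3\right) \left(-4\right) = 12$)
$K{\left(t \right)} = \frac{3}{-8 + \frac{t}{24}}$ ($K{\left(t \right)} = \frac{3}{-8 + \left(\frac{t \frac{1}{4}}{6} + \frac{0}{4}\right)} = \frac{3}{-8 + \left(t \frac{1}{4} \cdot \frac{1}{6} + 0 \cdot \frac{1}{4}\right)} = \frac{3}{-8 + \left(\frac{t}{4} \cdot \frac{1}{6} + 0\right)} = \frac{3}{-8 + \left(\frac{t}{24} + 0\right)} = \frac{3}{-8 + \frac{t}{24}}$)
$\left(K{\left(v{\left(-4 \right)} \right)} + 11\right)^{2} = \left(\frac{72}{-192 + 12} + 11\right)^{2} = \left(\frac{72}{-180} + 11\right)^{2} = \left(72 \left(- \frac{1}{180}\right) + 11\right)^{2} = \left(- \frac{2}{5} + 11\right)^{2} = \left(\frac{53}{5}\right)^{2} = \frac{2809}{25}$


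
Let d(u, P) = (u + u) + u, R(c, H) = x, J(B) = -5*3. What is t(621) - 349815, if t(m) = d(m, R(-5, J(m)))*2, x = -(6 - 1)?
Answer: -346089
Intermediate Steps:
J(B) = -15
x = -5 (x = -1*5 = -5)
R(c, H) = -5
d(u, P) = 3*u (d(u, P) = 2*u + u = 3*u)
t(m) = 6*m (t(m) = (3*m)*2 = 6*m)
t(621) - 349815 = 6*621 - 349815 = 3726 - 349815 = -346089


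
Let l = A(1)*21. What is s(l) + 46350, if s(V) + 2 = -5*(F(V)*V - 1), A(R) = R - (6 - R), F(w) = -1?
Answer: 45933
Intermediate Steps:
A(R) = -6 + 2*R (A(R) = R + (-6 + R) = -6 + 2*R)
l = -84 (l = (-6 + 2*1)*21 = (-6 + 2)*21 = -4*21 = -84)
s(V) = 3 + 5*V (s(V) = -2 - 5*(-V - 1) = -2 - 5*(-1 - V) = -2 + (5 + 5*V) = 3 + 5*V)
s(l) + 46350 = (3 + 5*(-84)) + 46350 = (3 - 420) + 46350 = -417 + 46350 = 45933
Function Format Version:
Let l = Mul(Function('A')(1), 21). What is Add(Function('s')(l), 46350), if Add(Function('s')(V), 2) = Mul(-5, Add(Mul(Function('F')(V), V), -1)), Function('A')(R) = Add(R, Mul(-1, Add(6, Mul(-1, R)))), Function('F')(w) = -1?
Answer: 45933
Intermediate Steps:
Function('A')(R) = Add(-6, Mul(2, R)) (Function('A')(R) = Add(R, Add(-6, R)) = Add(-6, Mul(2, R)))
l = -84 (l = Mul(Add(-6, Mul(2, 1)), 21) = Mul(Add(-6, 2), 21) = Mul(-4, 21) = -84)
Function('s')(V) = Add(3, Mul(5, V)) (Function('s')(V) = Add(-2, Mul(-5, Add(Mul(-1, V), -1))) = Add(-2, Mul(-5, Add(-1, Mul(-1, V)))) = Add(-2, Add(5, Mul(5, V))) = Add(3, Mul(5, V)))
Add(Function('s')(l), 46350) = Add(Add(3, Mul(5, -84)), 46350) = Add(Add(3, -420), 46350) = Add(-417, 46350) = 45933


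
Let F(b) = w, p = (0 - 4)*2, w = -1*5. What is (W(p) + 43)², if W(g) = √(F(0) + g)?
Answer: (43 + I*√13)² ≈ 1836.0 + 310.08*I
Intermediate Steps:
w = -5
p = -8 (p = -4*2 = -8)
F(b) = -5
W(g) = √(-5 + g)
(W(p) + 43)² = (√(-5 - 8) + 43)² = (√(-13) + 43)² = (I*√13 + 43)² = (43 + I*√13)²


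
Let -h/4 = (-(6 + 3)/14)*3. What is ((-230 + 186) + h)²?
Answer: 64516/49 ≈ 1316.7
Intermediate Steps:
h = 54/7 (h = -4*-(6 + 3)/14*3 = -4*-1*9*(1/14)*3 = -4*(-9*1/14)*3 = -(-18)*3/7 = -4*(-27/14) = 54/7 ≈ 7.7143)
((-230 + 186) + h)² = ((-230 + 186) + 54/7)² = (-44 + 54/7)² = (-254/7)² = 64516/49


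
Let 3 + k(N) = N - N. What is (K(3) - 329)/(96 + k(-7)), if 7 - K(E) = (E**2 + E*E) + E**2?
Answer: -349/93 ≈ -3.7527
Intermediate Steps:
k(N) = -3 (k(N) = -3 + (N - N) = -3 + 0 = -3)
K(E) = 7 - 3*E**2 (K(E) = 7 - ((E**2 + E*E) + E**2) = 7 - ((E**2 + E**2) + E**2) = 7 - (2*E**2 + E**2) = 7 - 3*E**2)
(K(3) - 329)/(96 + k(-7)) = ((7 - 3*3**2) - 329)/(96 - 3) = ((7 - 3*9) - 329)/93 = ((7 - 27) - 329)*(1/93) = (-20 - 329)*(1/93) = -349*1/93 = -349/93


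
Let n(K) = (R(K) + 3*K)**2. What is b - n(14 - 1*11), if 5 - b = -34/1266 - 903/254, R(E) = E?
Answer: -21772781/160782 ≈ -135.42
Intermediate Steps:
n(K) = 16*K**2 (n(K) = (K + 3*K)**2 = (4*K)**2 = 16*K**2)
b = 1379827/160782 (b = 5 - (-34/1266 - 903/254) = 5 - (-34*1/1266 - 903*1/254) = 5 - (-17/633 - 903/254) = 5 - 1*(-575917/160782) = 5 + 575917/160782 = 1379827/160782 ≈ 8.5820)
b - n(14 - 1*11) = 1379827/160782 - 16*(14 - 1*11)**2 = 1379827/160782 - 16*(14 - 11)**2 = 1379827/160782 - 16*3**2 = 1379827/160782 - 16*9 = 1379827/160782 - 1*144 = 1379827/160782 - 144 = -21772781/160782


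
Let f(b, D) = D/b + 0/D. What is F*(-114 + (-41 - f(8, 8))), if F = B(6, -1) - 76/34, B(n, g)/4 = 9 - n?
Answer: -25896/17 ≈ -1523.3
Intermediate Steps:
B(n, g) = 36 - 4*n (B(n, g) = 4*(9 - n) = 36 - 4*n)
f(b, D) = D/b (f(b, D) = D/b + 0 = D/b)
F = 166/17 (F = (36 - 4*6) - 76/34 = (36 - 24) - 76*1/34 = 12 - 38/17 = 166/17 ≈ 9.7647)
F*(-114 + (-41 - f(8, 8))) = 166*(-114 + (-41 - 8/8))/17 = 166*(-114 + (-41 - 1*1))/17 = 166*(-114 + (-41 - 1))/17 = 166*(-114 - 42)/17 = (166/17)*(-156) = -25896/17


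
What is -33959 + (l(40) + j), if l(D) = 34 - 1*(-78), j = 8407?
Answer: -25440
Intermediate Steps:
l(D) = 112 (l(D) = 34 + 78 = 112)
-33959 + (l(40) + j) = -33959 + (112 + 8407) = -33959 + 8519 = -25440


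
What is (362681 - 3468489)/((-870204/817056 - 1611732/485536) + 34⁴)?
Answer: -802151958673248/345140788735015 ≈ -2.3241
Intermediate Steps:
(362681 - 3468489)/((-870204/817056 - 1611732/485536) + 34⁴) = -3105808/((-870204*1/817056 - 1611732*1/485536) + 1336336) = -3105808/((-72517/68088 - 402933/121384) + 1336336) = -3105808/(-1132415801/258274806 + 1336336) = -3105808/345140788735015/258274806 = -3105808*258274806/345140788735015 = -802151958673248/345140788735015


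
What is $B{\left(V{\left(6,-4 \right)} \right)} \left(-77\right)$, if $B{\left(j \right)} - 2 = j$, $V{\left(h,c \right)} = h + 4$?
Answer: $-924$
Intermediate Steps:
$V{\left(h,c \right)} = 4 + h$
$B{\left(j \right)} = 2 + j$
$B{\left(V{\left(6,-4 \right)} \right)} \left(-77\right) = \left(2 + \left(4 + 6\right)\right) \left(-77\right) = \left(2 + 10\right) \left(-77\right) = 12 \left(-77\right) = -924$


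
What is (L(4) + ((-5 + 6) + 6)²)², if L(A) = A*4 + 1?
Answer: 4356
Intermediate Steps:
L(A) = 1 + 4*A (L(A) = 4*A + 1 = 1 + 4*A)
(L(4) + ((-5 + 6) + 6)²)² = ((1 + 4*4) + ((-5 + 6) + 6)²)² = ((1 + 16) + (1 + 6)²)² = (17 + 7²)² = (17 + 49)² = 66² = 4356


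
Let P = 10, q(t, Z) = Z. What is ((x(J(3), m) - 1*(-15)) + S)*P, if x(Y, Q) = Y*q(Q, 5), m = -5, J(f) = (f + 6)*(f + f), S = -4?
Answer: 2810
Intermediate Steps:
J(f) = 2*f*(6 + f) (J(f) = (6 + f)*(2*f) = 2*f*(6 + f))
x(Y, Q) = 5*Y (x(Y, Q) = Y*5 = 5*Y)
((x(J(3), m) - 1*(-15)) + S)*P = ((5*(2*3*(6 + 3)) - 1*(-15)) - 4)*10 = ((5*(2*3*9) + 15) - 4)*10 = ((5*54 + 15) - 4)*10 = ((270 + 15) - 4)*10 = (285 - 4)*10 = 281*10 = 2810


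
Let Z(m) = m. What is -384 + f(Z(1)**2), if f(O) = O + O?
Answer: -382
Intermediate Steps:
f(O) = 2*O
-384 + f(Z(1)**2) = -384 + 2*1**2 = -384 + 2*1 = -384 + 2 = -382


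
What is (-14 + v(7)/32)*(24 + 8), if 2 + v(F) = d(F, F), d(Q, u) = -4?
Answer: -454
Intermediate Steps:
v(F) = -6 (v(F) = -2 - 4 = -6)
(-14 + v(7)/32)*(24 + 8) = (-14 - 6/32)*(24 + 8) = (-14 - 6*1/32)*32 = (-14 - 3/16)*32 = -227/16*32 = -454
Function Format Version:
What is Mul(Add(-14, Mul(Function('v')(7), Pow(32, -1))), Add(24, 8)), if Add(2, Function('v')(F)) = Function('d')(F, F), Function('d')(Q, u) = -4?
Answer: -454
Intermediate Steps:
Function('v')(F) = -6 (Function('v')(F) = Add(-2, -4) = -6)
Mul(Add(-14, Mul(Function('v')(7), Pow(32, -1))), Add(24, 8)) = Mul(Add(-14, Mul(-6, Pow(32, -1))), Add(24, 8)) = Mul(Add(-14, Mul(-6, Rational(1, 32))), 32) = Mul(Add(-14, Rational(-3, 16)), 32) = Mul(Rational(-227, 16), 32) = -454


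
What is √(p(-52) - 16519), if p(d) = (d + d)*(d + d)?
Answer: I*√5703 ≈ 75.518*I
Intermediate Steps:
p(d) = 4*d² (p(d) = (2*d)*(2*d) = 4*d²)
√(p(-52) - 16519) = √(4*(-52)² - 16519) = √(4*2704 - 16519) = √(10816 - 16519) = √(-5703) = I*√5703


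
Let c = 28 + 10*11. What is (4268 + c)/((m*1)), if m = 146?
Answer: 2203/73 ≈ 30.178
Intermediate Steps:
c = 138 (c = 28 + 110 = 138)
(4268 + c)/((m*1)) = (4268 + 138)/((146*1)) = 4406/146 = 4406*(1/146) = 2203/73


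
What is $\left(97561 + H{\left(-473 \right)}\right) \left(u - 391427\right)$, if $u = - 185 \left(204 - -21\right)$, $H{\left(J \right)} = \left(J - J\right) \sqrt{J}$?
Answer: $-42248986172$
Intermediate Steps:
$H{\left(J \right)} = 0$ ($H{\left(J \right)} = 0 \sqrt{J} = 0$)
$u = -41625$ ($u = - 185 \left(204 + 21\right) = \left(-185\right) 225 = -41625$)
$\left(97561 + H{\left(-473 \right)}\right) \left(u - 391427\right) = \left(97561 + 0\right) \left(-41625 - 391427\right) = 97561 \left(-433052\right) = -42248986172$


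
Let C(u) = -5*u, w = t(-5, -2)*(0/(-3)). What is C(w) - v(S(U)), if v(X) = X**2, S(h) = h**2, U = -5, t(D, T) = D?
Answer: -625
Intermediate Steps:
w = 0 (w = -0/(-3) = -0*(-1)/3 = -5*0 = 0)
C(w) - v(S(U)) = -5*0 - ((-5)**2)**2 = 0 - 1*25**2 = 0 - 1*625 = 0 - 625 = -625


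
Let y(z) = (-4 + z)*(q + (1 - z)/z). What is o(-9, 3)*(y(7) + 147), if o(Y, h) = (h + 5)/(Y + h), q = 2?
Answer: -1404/7 ≈ -200.57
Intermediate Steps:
o(Y, h) = (5 + h)/(Y + h)
y(z) = (-4 + z)*(2 + (1 - z)/z)
o(-9, 3)*(y(7) + 147) = ((5 + 3)/(-9 + 3))*((-3 + 7 - 4/7) + 147) = (8/(-6))*((-3 + 7 - 4*1/7) + 147) = (-1/6*8)*((-3 + 7 - 4/7) + 147) = -4*(24/7 + 147)/3 = -4/3*1053/7 = -1404/7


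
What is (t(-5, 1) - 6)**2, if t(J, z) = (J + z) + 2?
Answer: 64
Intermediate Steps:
t(J, z) = 2 + J + z
(t(-5, 1) - 6)**2 = ((2 - 5 + 1) - 6)**2 = (-2 - 6)**2 = (-8)**2 = 64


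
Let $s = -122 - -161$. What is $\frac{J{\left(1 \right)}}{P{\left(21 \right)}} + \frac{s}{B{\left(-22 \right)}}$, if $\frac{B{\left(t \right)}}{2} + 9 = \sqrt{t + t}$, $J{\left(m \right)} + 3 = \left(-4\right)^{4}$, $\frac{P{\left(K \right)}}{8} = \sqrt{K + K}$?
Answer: $- \frac{351}{250} + \frac{253 \sqrt{42}}{336} - \frac{39 i \sqrt{11}}{125} \approx 3.4758 - 1.0348 i$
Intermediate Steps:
$P{\left(K \right)} = 8 \sqrt{2} \sqrt{K}$ ($P{\left(K \right)} = 8 \sqrt{K + K} = 8 \sqrt{2 K} = 8 \sqrt{2} \sqrt{K}$)
$J{\left(m \right)} = 253$ ($J{\left(m \right)} = -3 + \left(-4\right)^{4} = -3 + 256 = 253$)
$B{\left(t \right)} = -18 + 2 \sqrt{2} \sqrt{t}$ ($B{\left(t \right)} = -18 + 2 \sqrt{t + t} = -18 + 2 \sqrt{2 t} = -18 + 2 \sqrt{2} \sqrt{t}$)
$s = 39$ ($s = -122 + 161 = 39$)
$\frac{J{\left(1 \right)}}{P{\left(21 \right)}} + \frac{s}{B{\left(-22 \right)}} = \frac{253}{8 \sqrt{2} \sqrt{21}} + \frac{39}{-18 + 2 \sqrt{2} \sqrt{-22}} = \frac{253}{8 \sqrt{42}} + \frac{39}{-18 + 2 \sqrt{2} i \sqrt{22}} = 253 \frac{\sqrt{42}}{336} + \frac{39}{-18 + 4 i \sqrt{11}} = \frac{253 \sqrt{42}}{336} + \frac{39}{-18 + 4 i \sqrt{11}} = \frac{39}{-18 + 4 i \sqrt{11}} + \frac{253 \sqrt{42}}{336}$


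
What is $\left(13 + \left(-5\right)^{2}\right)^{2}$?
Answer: $1444$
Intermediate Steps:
$\left(13 + \left(-5\right)^{2}\right)^{2} = \left(13 + 25\right)^{2} = 38^{2} = 1444$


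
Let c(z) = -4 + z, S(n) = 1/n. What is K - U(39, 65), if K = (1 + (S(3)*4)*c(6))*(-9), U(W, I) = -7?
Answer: -26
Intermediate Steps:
K = -33 (K = (1 + (4/3)*(-4 + 6))*(-9) = (1 + ((1/3)*4)*2)*(-9) = (1 + (4/3)*2)*(-9) = (1 + 8/3)*(-9) = (11/3)*(-9) = -33)
K - U(39, 65) = -33 - 1*(-7) = -33 + 7 = -26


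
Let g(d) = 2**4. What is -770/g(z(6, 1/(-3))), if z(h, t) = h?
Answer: -385/8 ≈ -48.125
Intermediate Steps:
g(d) = 16
-770/g(z(6, 1/(-3))) = -770/16 = -770*1/16 = -385/8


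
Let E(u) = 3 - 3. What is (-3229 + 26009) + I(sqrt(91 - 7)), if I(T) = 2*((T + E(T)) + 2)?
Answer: 22784 + 4*sqrt(21) ≈ 22802.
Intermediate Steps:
E(u) = 0
I(T) = 4 + 2*T (I(T) = 2*((T + 0) + 2) = 2*(T + 2) = 2*(2 + T) = 4 + 2*T)
(-3229 + 26009) + I(sqrt(91 - 7)) = (-3229 + 26009) + (4 + 2*sqrt(91 - 7)) = 22780 + (4 + 2*sqrt(84)) = 22780 + (4 + 2*(2*sqrt(21))) = 22780 + (4 + 4*sqrt(21)) = 22784 + 4*sqrt(21)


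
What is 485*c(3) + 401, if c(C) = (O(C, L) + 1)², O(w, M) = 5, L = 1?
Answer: 17861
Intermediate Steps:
c(C) = 36 (c(C) = (5 + 1)² = 6² = 36)
485*c(3) + 401 = 485*36 + 401 = 17460 + 401 = 17861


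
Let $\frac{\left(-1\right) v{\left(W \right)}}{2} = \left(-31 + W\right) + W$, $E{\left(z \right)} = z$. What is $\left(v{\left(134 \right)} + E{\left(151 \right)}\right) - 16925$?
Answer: $-17248$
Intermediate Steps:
$v{\left(W \right)} = 62 - 4 W$ ($v{\left(W \right)} = - 2 \left(\left(-31 + W\right) + W\right) = - 2 \left(-31 + 2 W\right) = 62 - 4 W$)
$\left(v{\left(134 \right)} + E{\left(151 \right)}\right) - 16925 = \left(\left(62 - 536\right) + 151\right) - 16925 = \left(-474 + 151\right) - 16925 = -323 - 16925 = -17248$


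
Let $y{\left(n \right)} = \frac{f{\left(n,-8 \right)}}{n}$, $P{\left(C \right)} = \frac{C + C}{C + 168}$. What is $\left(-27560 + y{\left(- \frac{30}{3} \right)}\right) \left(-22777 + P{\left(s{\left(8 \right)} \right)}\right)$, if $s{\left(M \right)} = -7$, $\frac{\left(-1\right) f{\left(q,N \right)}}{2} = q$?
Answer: $\frac{14438987626}{23} \approx 6.2778 \cdot 10^{8}$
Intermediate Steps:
$f{\left(q,N \right)} = - 2 q$
$P{\left(C \right)} = \frac{2 C}{168 + C}$
$y{\left(n \right)} = -2$ ($y{\left(n \right)} = \frac{\left(-2\right) n}{n} = -2$)
$\left(-27560 + y{\left(- \frac{30}{3} \right)}\right) \left(-22777 + P{\left(s{\left(8 \right)} \right)}\right) = \left(-27560 - 2\right) \left(-22777 + 2 \left(-7\right) \frac{1}{168 - 7}\right) = - 27562 \left(-22777 + 2 \left(-7\right) \frac{1}{161}\right) = - 27562 \left(-22777 - \frac{2}{23}\right) = \left(-27562\right) \left(- \frac{523873}{23}\right) = \frac{14438987626}{23}$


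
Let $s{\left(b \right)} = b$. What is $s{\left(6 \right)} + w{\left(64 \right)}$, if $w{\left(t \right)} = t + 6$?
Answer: $76$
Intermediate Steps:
$w{\left(t \right)} = 6 + t$
$s{\left(6 \right)} + w{\left(64 \right)} = 6 + \left(6 + 64\right) = 6 + 70 = 76$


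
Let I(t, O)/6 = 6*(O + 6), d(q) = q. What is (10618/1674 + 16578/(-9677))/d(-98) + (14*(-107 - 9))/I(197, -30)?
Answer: 2908971875/1587531204 ≈ 1.8324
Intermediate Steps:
I(t, O) = 216 + 36*O (I(t, O) = 6*(6*(O + 6)) = 6*(6*(6 + O)) = 6*(36 + 6*O) = 216 + 36*O)
(10618/1674 + 16578/(-9677))/d(-98) + (14*(-107 - 9))/I(197, -30) = (10618/1674 + 16578/(-9677))/(-98) + (14*(-107 - 9))/(216 + 36*(-30)) = (10618*(1/1674) + 16578*(-1/9677))*(-1/98) + (14*(-116))/(216 - 1080) = (5309/837 - 16578/9677)*(-1/98) - 1624/(-864) = (37499407/8099649)*(-1/98) - 1624*(-1/864) = -37499407/793765602 + 203/108 = 2908971875/1587531204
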